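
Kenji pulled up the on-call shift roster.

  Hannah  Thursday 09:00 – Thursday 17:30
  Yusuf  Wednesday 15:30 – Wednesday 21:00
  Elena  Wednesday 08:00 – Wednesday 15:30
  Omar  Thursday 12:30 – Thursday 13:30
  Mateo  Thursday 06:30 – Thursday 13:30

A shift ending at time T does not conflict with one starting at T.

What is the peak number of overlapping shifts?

Walk through starts and ends in time order (an end at T is processed before a start at T):
Wednesday 08:00 start Elena → 1
Wednesday 15:30 end Elena → 0
Wednesday 15:30 start Yusuf → 1
Wednesday 21:00 end Yusuf → 0
Thursday 06:30 start Mateo → 1
Thursday 09:00 start Hannah → 2
Thursday 12:30 start Omar → 3
Thursday 13:30 end Mateo → 2
Thursday 13:30 end Omar → 1
Thursday 17:30 end Hannah → 0
Peak is 3, at Thursday 12:30 (Hannah, Mateo, Omar).

3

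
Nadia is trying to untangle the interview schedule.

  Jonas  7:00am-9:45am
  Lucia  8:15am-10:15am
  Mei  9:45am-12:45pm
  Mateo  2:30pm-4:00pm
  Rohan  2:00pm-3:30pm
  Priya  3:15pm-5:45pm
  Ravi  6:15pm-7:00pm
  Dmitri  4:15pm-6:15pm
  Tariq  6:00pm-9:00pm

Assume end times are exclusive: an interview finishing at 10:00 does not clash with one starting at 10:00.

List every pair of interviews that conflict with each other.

Sorted by start: Jonas, Lucia, Mei, Rohan, Mateo, Priya, Dmitri, Tariq, Ravi.
Lucia starts before Jonas ends → Jonas and Lucia overlap.
Mei starts exactly when Jonas ends (back-to-back, no overlap); Jonas is clear from here.
Mei starts before Lucia ends → Lucia and Mei overlap.
Rohan starts after Lucia ends; Lucia is clear from here.
Rohan starts after Mei ends; Mei is clear from here.
Mateo starts before Rohan ends → Rohan and Mateo overlap.
Priya starts before Rohan ends → Rohan and Priya overlap.
Dmitri starts after Rohan ends; Rohan is clear from here.
Priya starts before Mateo ends → Mateo and Priya overlap.
Dmitri starts after Mateo ends; Mateo is clear from here.
Dmitri starts before Priya ends → Priya and Dmitri overlap.
Tariq starts after Priya ends; Priya is clear from here.
Tariq starts before Dmitri ends → Dmitri and Tariq overlap.
Ravi starts exactly when Dmitri ends (back-to-back, no overlap).
Ravi starts before Tariq ends → Tariq and Ravi overlap.

Dmitri & Priya, Dmitri & Tariq, Jonas & Lucia, Lucia & Mei, Mateo & Priya, Mateo & Rohan, Priya & Rohan, Ravi & Tariq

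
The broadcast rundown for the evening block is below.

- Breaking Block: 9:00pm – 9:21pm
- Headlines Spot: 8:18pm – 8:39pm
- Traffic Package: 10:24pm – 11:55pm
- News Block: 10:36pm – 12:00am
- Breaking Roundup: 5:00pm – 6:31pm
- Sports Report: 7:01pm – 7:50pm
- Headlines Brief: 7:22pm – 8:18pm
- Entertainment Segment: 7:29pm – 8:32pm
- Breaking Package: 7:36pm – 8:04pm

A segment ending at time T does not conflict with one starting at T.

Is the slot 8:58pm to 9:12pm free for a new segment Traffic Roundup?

No — it overlaps Breaking Block

Breaking Roundup: ends 6:31pm at or before Traffic Roundup starts 8:58pm → clear.
Sports Report: ends 7:50pm at or before Traffic Roundup starts 8:58pm → clear.
Headlines Brief: ends 8:18pm at or before Traffic Roundup starts 8:58pm → clear.
Entertainment Segment: ends 8:32pm at or before Traffic Roundup starts 8:58pm → clear.
Breaking Package: ends 8:04pm at or before Traffic Roundup starts 8:58pm → clear.
Headlines Spot: ends 8:39pm at or before Traffic Roundup starts 8:58pm → clear.
Breaking Block: starts 9:00pm before Traffic Roundup ends 9:12pm, and ends 9:21pm after Traffic Roundup starts 8:58pm → overlap.
Traffic Package: starts 10:24pm at or after Traffic Roundup ends 9:12pm → clear.
News Block: starts 10:36pm at or after Traffic Roundup ends 9:12pm → clear.
Traffic Roundup overlaps Breaking Block.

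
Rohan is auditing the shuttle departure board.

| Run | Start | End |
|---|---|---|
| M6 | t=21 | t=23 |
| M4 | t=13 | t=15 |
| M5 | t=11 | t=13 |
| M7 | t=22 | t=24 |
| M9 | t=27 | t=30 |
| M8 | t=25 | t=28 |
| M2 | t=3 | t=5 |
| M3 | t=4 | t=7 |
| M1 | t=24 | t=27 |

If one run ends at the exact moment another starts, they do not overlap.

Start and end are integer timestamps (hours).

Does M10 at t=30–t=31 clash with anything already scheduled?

M2: ends t=5 at or before M10 starts t=30 → clear.
M3: ends t=7 at or before M10 starts t=30 → clear.
M5: ends t=13 at or before M10 starts t=30 → clear.
M4: ends t=15 at or before M10 starts t=30 → clear.
M6: ends t=23 at or before M10 starts t=30 → clear.
M7: ends t=24 at or before M10 starts t=30 → clear.
M1: ends t=27 at or before M10 starts t=30 → clear.
M8: ends t=28 at or before M10 starts t=30 → clear.
M9: ends t=30 at or before M10 starts t=30 → clear.

No — it doesn't clash with anything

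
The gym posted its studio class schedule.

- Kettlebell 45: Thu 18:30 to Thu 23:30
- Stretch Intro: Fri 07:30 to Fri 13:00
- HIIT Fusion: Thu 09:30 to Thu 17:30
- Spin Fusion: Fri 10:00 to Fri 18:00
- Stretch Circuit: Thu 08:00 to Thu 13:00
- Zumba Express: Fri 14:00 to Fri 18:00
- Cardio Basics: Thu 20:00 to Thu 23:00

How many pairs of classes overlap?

Sorted by start: Stretch Circuit, HIIT Fusion, Kettlebell 45, Cardio Basics, Stretch Intro, Spin Fusion, Zumba Express.
HIIT Fusion starts before Stretch Circuit ends → Stretch Circuit and HIIT Fusion overlap.
Kettlebell 45 starts after Stretch Circuit ends — done with Stretch Circuit.
Kettlebell 45 starts after HIIT Fusion ends — done with HIIT Fusion.
Cardio Basics starts before Kettlebell 45 ends → Kettlebell 45 and Cardio Basics overlap.
Stretch Intro starts after Kettlebell 45 ends — done with Kettlebell 45.
Stretch Intro starts after Cardio Basics ends — done with Cardio Basics.
Spin Fusion starts before Stretch Intro ends → Stretch Intro and Spin Fusion overlap.
Zumba Express starts after Stretch Intro ends.
Zumba Express starts before Spin Fusion ends → Spin Fusion and Zumba Express overlap.
Overlapping pairs: Cardio Basics & Kettlebell 45, HIIT Fusion & Stretch Circuit, Spin Fusion & Stretch Intro, Spin Fusion & Zumba Express — 4 in total.

4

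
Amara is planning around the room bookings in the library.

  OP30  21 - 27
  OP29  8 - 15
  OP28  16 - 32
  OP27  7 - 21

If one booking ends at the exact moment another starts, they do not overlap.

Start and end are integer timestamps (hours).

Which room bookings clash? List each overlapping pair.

Sorted by start: OP27, OP29, OP28, OP30.
OP29 starts before OP27 ends → OP27 and OP29 overlap.
OP28 starts before OP27 ends → OP27 and OP28 overlap.
OP30 starts exactly when OP27 ends (back-to-back, no overlap).
OP28 starts after OP29 ends; OP29 is clear from here.
OP30 starts before OP28 ends → OP28 and OP30 overlap.

OP27 & OP28, OP27 & OP29, OP28 & OP30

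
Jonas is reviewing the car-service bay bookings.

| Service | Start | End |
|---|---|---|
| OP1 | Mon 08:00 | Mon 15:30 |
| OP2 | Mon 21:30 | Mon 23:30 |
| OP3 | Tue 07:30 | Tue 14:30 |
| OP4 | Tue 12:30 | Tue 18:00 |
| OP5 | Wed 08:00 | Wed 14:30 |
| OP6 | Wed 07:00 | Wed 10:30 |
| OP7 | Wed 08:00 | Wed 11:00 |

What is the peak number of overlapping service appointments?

Sort all start/end points and keep a running count:
Mon 08:00 start OP1 → 1
Mon 15:30 end OP1 → 0
Mon 21:30 start OP2 → 1
Mon 23:30 end OP2 → 0
Tue 07:30 start OP3 → 1
Tue 12:30 start OP4 → 2
Tue 14:30 end OP3 → 1
Tue 18:00 end OP4 → 0
Wed 07:00 start OP6 → 1
Wed 08:00 start OP5 → 2
Wed 08:00 start OP7 → 3
Wed 10:30 end OP6 → 2
Wed 11:00 end OP7 → 1
Wed 14:30 end OP5 → 0
Peak is 3, at Wed 08:00 (OP5, OP6, OP7).

3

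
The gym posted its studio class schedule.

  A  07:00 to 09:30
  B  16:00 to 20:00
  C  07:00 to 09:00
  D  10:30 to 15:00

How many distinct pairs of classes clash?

Sorted by start: A, C, D, B.
C starts before A ends → A and C overlap.
D starts after A ends, so nothing later overlaps A either.
D starts after C ends, so nothing later overlaps C either.
B starts after D ends.
Overlapping pairs: A & C — 1 in total.

1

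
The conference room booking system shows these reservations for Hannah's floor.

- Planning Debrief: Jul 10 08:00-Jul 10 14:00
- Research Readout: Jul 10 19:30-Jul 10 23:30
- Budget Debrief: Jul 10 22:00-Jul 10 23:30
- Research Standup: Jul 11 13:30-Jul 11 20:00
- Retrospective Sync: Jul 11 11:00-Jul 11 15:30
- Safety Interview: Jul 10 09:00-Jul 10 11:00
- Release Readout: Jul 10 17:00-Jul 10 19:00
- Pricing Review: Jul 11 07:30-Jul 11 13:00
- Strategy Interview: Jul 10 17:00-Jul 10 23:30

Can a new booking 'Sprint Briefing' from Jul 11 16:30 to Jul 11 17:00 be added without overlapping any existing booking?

No — it overlaps Research Standup

Planning Debrief: ends Jul 10 14:00 at or before Sprint Briefing starts Jul 11 16:30 → clear.
Safety Interview: ends Jul 10 11:00 at or before Sprint Briefing starts Jul 11 16:30 → clear.
Release Readout: ends Jul 10 19:00 at or before Sprint Briefing starts Jul 11 16:30 → clear.
Strategy Interview: ends Jul 10 23:30 at or before Sprint Briefing starts Jul 11 16:30 → clear.
Research Readout: ends Jul 10 23:30 at or before Sprint Briefing starts Jul 11 16:30 → clear.
Budget Debrief: ends Jul 10 23:30 at or before Sprint Briefing starts Jul 11 16:30 → clear.
Pricing Review: ends Jul 11 13:00 at or before Sprint Briefing starts Jul 11 16:30 → clear.
Retrospective Sync: ends Jul 11 15:30 at or before Sprint Briefing starts Jul 11 16:30 → clear.
Research Standup: starts Jul 11 13:30 before Sprint Briefing ends Jul 11 17:00, and ends Jul 11 20:00 after Sprint Briefing starts Jul 11 16:30 → overlap.
Sprint Briefing overlaps Research Standup.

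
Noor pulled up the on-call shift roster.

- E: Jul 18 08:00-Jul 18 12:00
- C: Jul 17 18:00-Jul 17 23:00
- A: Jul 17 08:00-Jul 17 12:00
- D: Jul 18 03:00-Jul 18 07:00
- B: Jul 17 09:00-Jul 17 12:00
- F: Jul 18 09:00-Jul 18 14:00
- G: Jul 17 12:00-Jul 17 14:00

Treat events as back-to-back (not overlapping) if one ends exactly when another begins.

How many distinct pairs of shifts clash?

2

Sorted by start: A, B, G, C, D, E, F.
B starts before A ends → A and B overlap.
G starts exactly when A ends (back-to-back, no overlap) — done with A.
G starts exactly when B ends (back-to-back, no overlap) — done with B.
C starts after G ends — done with G.
D starts after C ends — done with C.
E starts after D ends — done with D.
F starts before E ends → E and F overlap.
Overlapping pairs: A & B, E & F — 2 in total.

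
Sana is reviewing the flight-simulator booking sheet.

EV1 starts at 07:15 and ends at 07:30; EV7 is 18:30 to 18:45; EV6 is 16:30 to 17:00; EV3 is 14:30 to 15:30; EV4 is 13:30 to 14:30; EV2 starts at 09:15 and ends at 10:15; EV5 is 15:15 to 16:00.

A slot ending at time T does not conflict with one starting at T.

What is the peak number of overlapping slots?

2

Sort all start/end points and keep a running count:
07:15 start EV1 → 1
07:30 end EV1 → 0
09:15 start EV2 → 1
10:15 end EV2 → 0
13:30 start EV4 → 1
14:30 end EV4 → 0
14:30 start EV3 → 1
15:15 start EV5 → 2
15:30 end EV3 → 1
16:00 end EV5 → 0
16:30 start EV6 → 1
17:00 end EV6 → 0
18:30 start EV7 → 1
18:45 end EV7 → 0
Peak is 2, at 15:15 (EV3, EV5).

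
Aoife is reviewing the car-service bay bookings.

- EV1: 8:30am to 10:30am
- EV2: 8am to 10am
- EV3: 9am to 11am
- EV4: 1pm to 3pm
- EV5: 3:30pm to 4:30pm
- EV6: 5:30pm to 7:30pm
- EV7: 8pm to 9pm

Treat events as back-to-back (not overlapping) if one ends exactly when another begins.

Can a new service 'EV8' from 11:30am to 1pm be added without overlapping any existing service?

EV2: ends 10am at or before EV8 starts 11:30am → clear.
EV1: ends 10:30am at or before EV8 starts 11:30am → clear.
EV3: ends 11am at or before EV8 starts 11:30am → clear.
EV4: starts 1pm at or after EV8 ends 1pm → clear.
EV5: starts 3:30pm at or after EV8 ends 1pm → clear.
EV6: starts 5:30pm at or after EV8 ends 1pm → clear.
EV7: starts 8pm at or after EV8 ends 1pm → clear.

Yes — the slot is free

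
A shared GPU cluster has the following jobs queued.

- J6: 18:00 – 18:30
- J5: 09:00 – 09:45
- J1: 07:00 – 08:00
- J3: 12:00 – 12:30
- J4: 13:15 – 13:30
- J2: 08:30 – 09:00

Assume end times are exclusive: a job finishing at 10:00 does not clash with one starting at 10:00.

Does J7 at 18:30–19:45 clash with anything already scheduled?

No — it doesn't clash with anything

J1: ends 08:00 at or before J7 starts 18:30 → clear.
J2: ends 09:00 at or before J7 starts 18:30 → clear.
J5: ends 09:45 at or before J7 starts 18:30 → clear.
J3: ends 12:30 at or before J7 starts 18:30 → clear.
J4: ends 13:30 at or before J7 starts 18:30 → clear.
J6: ends 18:30 at or before J7 starts 18:30 → clear.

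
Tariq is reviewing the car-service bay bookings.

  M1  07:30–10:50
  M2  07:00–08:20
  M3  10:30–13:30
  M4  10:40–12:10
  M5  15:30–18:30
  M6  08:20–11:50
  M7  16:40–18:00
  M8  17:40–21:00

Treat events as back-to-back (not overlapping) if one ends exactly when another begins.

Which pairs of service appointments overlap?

M1 & M2, M1 & M3, M1 & M4, M1 & M6, M3 & M4, M3 & M6, M4 & M6, M5 & M7, M5 & M8, M7 & M8

Sorted by start: M2, M1, M6, M3, M4, M5, M7, M8.
M1 starts before M2 ends → M2 and M1 overlap.
M6 starts exactly when M2 ends (back-to-back, no overlap), so M2 has no further overlaps.
M6 starts before M1 ends → M1 and M6 overlap.
M3 starts before M1 ends → M1 and M3 overlap.
M4 starts before M1 ends → M1 and M4 overlap.
M5 starts after M1 ends, so M1 has no further overlaps.
M3 starts before M6 ends → M6 and M3 overlap.
M4 starts before M6 ends → M6 and M4 overlap.
M5 starts after M6 ends, so M6 has no further overlaps.
M4 starts before M3 ends → M3 and M4 overlap.
M5 starts after M3 ends, so M3 has no further overlaps.
M5 starts after M4 ends, so M4 has no further overlaps.
M7 starts before M5 ends → M5 and M7 overlap.
M8 starts before M5 ends → M5 and M8 overlap.
M8 starts before M7 ends → M7 and M8 overlap.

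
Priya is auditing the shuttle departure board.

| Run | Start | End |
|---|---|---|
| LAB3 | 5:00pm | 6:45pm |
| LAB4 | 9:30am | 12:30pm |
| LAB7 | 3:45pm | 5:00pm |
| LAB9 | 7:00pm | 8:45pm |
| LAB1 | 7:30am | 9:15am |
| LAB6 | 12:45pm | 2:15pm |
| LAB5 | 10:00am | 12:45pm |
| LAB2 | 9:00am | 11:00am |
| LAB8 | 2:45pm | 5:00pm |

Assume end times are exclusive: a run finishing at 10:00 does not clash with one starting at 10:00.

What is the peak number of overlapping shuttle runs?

Sort all start/end points and keep a running count:
7:30am start LAB1 → 1
9:00am start LAB2 → 2
9:15am end LAB1 → 1
9:30am start LAB4 → 2
10:00am start LAB5 → 3
11:00am end LAB2 → 2
12:30pm end LAB4 → 1
12:45pm end LAB5 → 0
12:45pm start LAB6 → 1
2:15pm end LAB6 → 0
2:45pm start LAB8 → 1
3:45pm start LAB7 → 2
5:00pm end LAB7 → 1
5:00pm end LAB8 → 0
5:00pm start LAB3 → 1
6:45pm end LAB3 → 0
7:00pm start LAB9 → 1
8:45pm end LAB9 → 0
Peak is 3, at 10:00am (LAB2, LAB4, LAB5).

3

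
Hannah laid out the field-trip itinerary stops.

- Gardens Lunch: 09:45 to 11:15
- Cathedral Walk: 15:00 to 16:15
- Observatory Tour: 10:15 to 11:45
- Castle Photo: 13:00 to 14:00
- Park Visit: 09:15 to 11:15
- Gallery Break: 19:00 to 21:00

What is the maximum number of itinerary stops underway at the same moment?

Walk through starts and ends in time order (an end at T is processed before a start at T):
09:15 start Park Visit → 1
09:45 start Gardens Lunch → 2
10:15 start Observatory Tour → 3
11:15 end Gardens Lunch → 2
11:15 end Park Visit → 1
11:45 end Observatory Tour → 0
13:00 start Castle Photo → 1
14:00 end Castle Photo → 0
15:00 start Cathedral Walk → 1
16:15 end Cathedral Walk → 0
19:00 start Gallery Break → 1
21:00 end Gallery Break → 0
Peak is 3, at 10:15 (Gardens Lunch, Observatory Tour, Park Visit).

3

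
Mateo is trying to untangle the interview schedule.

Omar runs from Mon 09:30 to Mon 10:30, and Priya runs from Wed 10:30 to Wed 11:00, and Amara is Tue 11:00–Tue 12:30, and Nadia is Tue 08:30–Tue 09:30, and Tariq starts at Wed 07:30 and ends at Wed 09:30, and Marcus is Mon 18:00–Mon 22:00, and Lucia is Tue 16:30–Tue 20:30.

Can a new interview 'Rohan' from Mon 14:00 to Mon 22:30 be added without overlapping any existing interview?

Omar: ends Mon 10:30 at or before Rohan starts Mon 14:00 → clear.
Marcus: starts Mon 18:00 before Rohan ends Mon 22:30, and ends Mon 22:00 after Rohan starts Mon 14:00 → overlap.
Nadia: starts Tue 08:30 at or after Rohan ends Mon 22:30 → clear.
Amara: starts Tue 11:00 at or after Rohan ends Mon 22:30 → clear.
Lucia: starts Tue 16:30 at or after Rohan ends Mon 22:30 → clear.
Tariq: starts Wed 07:30 at or after Rohan ends Mon 22:30 → clear.
Priya: starts Wed 10:30 at or after Rohan ends Mon 22:30 → clear.
Rohan overlaps Marcus.

No — it overlaps Marcus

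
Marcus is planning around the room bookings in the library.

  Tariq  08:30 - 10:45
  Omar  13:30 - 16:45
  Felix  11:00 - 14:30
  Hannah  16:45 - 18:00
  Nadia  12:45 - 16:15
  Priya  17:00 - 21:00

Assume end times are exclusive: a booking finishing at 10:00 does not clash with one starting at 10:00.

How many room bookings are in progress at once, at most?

Sort all start/end points and keep a running count:
08:30 start Tariq → 1
10:45 end Tariq → 0
11:00 start Felix → 1
12:45 start Nadia → 2
13:30 start Omar → 3
14:30 end Felix → 2
16:15 end Nadia → 1
16:45 end Omar → 0
16:45 start Hannah → 1
17:00 start Priya → 2
18:00 end Hannah → 1
21:00 end Priya → 0
Peak is 3, at 13:30 (Felix, Nadia, Omar).

3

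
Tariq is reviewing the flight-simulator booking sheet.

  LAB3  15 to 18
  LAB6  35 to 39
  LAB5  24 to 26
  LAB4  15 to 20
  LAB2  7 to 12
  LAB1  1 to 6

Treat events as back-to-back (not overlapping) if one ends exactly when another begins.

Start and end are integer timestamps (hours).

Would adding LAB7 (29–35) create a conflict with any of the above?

No — it doesn't clash with anything

LAB1: ends 6 at or before LAB7 starts 29 → clear.
LAB2: ends 12 at or before LAB7 starts 29 → clear.
LAB3: ends 18 at or before LAB7 starts 29 → clear.
LAB4: ends 20 at or before LAB7 starts 29 → clear.
LAB5: ends 26 at or before LAB7 starts 29 → clear.
LAB6: starts 35 at or after LAB7 ends 35 → clear.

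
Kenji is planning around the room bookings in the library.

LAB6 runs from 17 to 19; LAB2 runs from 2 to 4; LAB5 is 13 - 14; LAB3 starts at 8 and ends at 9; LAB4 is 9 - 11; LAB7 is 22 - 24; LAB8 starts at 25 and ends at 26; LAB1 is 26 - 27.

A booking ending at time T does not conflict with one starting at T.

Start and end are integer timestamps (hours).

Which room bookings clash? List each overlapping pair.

no overlapping pairs

Check each pair: they overlap iff neither finishes before the other starts.
Sorted by start: LAB2, LAB3, LAB4, LAB5, LAB6, LAB7, LAB8, LAB1.
LAB3 starts after LAB2 ends — done with LAB2.
LAB4 starts exactly when LAB3 ends (back-to-back, no overlap) — done with LAB3.
LAB5 starts after LAB4 ends — done with LAB4.
LAB6 starts after LAB5 ends — done with LAB5.
LAB7 starts after LAB6 ends — done with LAB6.
LAB8 starts after LAB7 ends — done with LAB7.
LAB1 starts exactly when LAB8 ends (back-to-back, no overlap).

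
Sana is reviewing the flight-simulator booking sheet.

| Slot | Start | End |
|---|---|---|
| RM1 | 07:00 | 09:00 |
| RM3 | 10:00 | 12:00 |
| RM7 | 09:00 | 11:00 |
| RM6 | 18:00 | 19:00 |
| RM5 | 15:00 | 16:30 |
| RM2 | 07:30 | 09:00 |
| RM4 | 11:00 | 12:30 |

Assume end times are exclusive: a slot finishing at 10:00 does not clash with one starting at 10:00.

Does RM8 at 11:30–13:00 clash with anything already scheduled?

RM1: ends 09:00 at or before RM8 starts 11:30 → clear.
RM2: ends 09:00 at or before RM8 starts 11:30 → clear.
RM7: ends 11:00 at or before RM8 starts 11:30 → clear.
RM3: starts 10:00 before RM8 ends 13:00, and ends 12:00 after RM8 starts 11:30 → overlap.
RM4: starts 11:00 before RM8 ends 13:00, and ends 12:30 after RM8 starts 11:30 → overlap.
RM5: starts 15:00 at or after RM8 ends 13:00 → clear.
RM6: starts 18:00 at or after RM8 ends 13:00 → clear.
RM8 overlaps RM3, RM4.

Yes — it overlaps RM3, RM4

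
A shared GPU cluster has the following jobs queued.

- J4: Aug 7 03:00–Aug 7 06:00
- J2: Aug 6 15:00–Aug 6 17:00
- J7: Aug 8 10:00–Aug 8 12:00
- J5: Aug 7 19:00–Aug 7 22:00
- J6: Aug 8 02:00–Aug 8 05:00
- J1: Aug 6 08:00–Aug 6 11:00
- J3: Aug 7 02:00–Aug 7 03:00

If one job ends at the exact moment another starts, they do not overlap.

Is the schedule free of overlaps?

Sorted by start: J1, J2, J3, J4, J5, J6, J7.
J2 starts after J1 ends, so J1 has no further overlaps.
J3 starts after J2 ends, so J2 has no further overlaps.
J4 starts exactly when J3 ends (back-to-back, no overlap), so J3 has no further overlaps.
J5 starts after J4 ends, so J4 has no further overlaps.
J6 starts after J5 ends, so J5 has no further overlaps.
J7 starts after J6 ends.
Every pair is clear; the schedule has no overlaps.

Yes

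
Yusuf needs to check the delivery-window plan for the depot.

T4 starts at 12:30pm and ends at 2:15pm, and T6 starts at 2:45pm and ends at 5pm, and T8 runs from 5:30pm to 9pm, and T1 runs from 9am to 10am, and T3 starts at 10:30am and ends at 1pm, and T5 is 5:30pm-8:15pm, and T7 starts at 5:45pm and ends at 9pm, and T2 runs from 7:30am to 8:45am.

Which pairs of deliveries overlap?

Check each pair: they overlap iff neither finishes before the other starts.
Sorted by start: T2, T1, T3, T4, T6, T5, T8, T7.
T1 starts after T2 ends; T2 is clear from here.
T3 starts after T1 ends; T1 is clear from here.
T4 starts before T3 ends → T3 and T4 overlap.
T6 starts after T3 ends; T3 is clear from here.
T6 starts after T4 ends; T4 is clear from here.
T5 starts after T6 ends; T6 is clear from here.
T8 starts before T5 ends → T5 and T8 overlap.
T7 starts before T5 ends → T5 and T7 overlap.
T7 starts before T8 ends → T8 and T7 overlap.

T3 & T4, T5 & T7, T5 & T8, T7 & T8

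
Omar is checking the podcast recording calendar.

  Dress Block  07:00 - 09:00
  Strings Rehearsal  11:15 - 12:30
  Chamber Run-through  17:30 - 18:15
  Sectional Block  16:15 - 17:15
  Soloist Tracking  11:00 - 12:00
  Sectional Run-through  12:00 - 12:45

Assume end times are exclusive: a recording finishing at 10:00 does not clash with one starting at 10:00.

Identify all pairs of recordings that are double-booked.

Sectional Run-through & Strings Rehearsal, Soloist Tracking & Strings Rehearsal

Sorted by start: Dress Block, Soloist Tracking, Strings Rehearsal, Sectional Run-through, Sectional Block, Chamber Run-through.
Soloist Tracking starts after Dress Block ends; Dress Block is clear from here.
Strings Rehearsal starts before Soloist Tracking ends → Soloist Tracking and Strings Rehearsal overlap.
Sectional Run-through starts exactly when Soloist Tracking ends (back-to-back, no overlap); Soloist Tracking is clear from here.
Sectional Run-through starts before Strings Rehearsal ends → Strings Rehearsal and Sectional Run-through overlap.
Sectional Block starts after Strings Rehearsal ends; Strings Rehearsal is clear from here.
Sectional Block starts after Sectional Run-through ends; Sectional Run-through is clear from here.
Chamber Run-through starts after Sectional Block ends.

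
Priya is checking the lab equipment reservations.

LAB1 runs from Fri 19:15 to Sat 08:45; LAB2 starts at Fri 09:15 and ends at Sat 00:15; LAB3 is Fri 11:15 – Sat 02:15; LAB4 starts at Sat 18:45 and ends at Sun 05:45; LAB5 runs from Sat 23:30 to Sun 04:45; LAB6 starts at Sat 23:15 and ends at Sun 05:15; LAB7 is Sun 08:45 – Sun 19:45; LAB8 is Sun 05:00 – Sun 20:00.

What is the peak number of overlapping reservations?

Walk through starts and ends in time order (an end at T is processed before a start at T):
Fri 09:15 start LAB2 → 1
Fri 11:15 start LAB3 → 2
Fri 19:15 start LAB1 → 3
Sat 00:15 end LAB2 → 2
Sat 02:15 end LAB3 → 1
Sat 08:45 end LAB1 → 0
Sat 18:45 start LAB4 → 1
Sat 23:15 start LAB6 → 2
Sat 23:30 start LAB5 → 3
Sun 04:45 end LAB5 → 2
Sun 05:00 start LAB8 → 3
Sun 05:15 end LAB6 → 2
Sun 05:45 end LAB4 → 1
Sun 08:45 start LAB7 → 2
Sun 19:45 end LAB7 → 1
Sun 20:00 end LAB8 → 0
Peak is 3, at Fri 19:15 (LAB1, LAB2, LAB3).

3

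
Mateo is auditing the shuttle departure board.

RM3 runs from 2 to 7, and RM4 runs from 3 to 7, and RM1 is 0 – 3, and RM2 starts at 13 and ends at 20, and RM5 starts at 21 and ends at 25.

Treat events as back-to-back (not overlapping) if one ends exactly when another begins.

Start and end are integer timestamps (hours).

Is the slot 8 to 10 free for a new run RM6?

RM1: ends 3 at or before RM6 starts 8 → clear.
RM3: ends 7 at or before RM6 starts 8 → clear.
RM4: ends 7 at or before RM6 starts 8 → clear.
RM2: starts 13 at or after RM6 ends 10 → clear.
RM5: starts 21 at or after RM6 ends 10 → clear.

Yes — the slot is free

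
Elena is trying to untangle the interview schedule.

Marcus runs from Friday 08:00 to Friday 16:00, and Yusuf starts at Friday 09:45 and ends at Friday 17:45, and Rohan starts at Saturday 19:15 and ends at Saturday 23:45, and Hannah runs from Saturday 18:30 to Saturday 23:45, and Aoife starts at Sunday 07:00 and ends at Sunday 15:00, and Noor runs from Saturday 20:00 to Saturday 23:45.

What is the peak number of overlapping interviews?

3

Sort all start/end points and keep a running count:
Friday 08:00 start Marcus → 1
Friday 09:45 start Yusuf → 2
Friday 16:00 end Marcus → 1
Friday 17:45 end Yusuf → 0
Saturday 18:30 start Hannah → 1
Saturday 19:15 start Rohan → 2
Saturday 20:00 start Noor → 3
Saturday 23:45 end Hannah → 2
Saturday 23:45 end Noor → 1
Saturday 23:45 end Rohan → 0
Sunday 07:00 start Aoife → 1
Sunday 15:00 end Aoife → 0
Peak is 3, at Saturday 20:00 (Hannah, Noor, Rohan).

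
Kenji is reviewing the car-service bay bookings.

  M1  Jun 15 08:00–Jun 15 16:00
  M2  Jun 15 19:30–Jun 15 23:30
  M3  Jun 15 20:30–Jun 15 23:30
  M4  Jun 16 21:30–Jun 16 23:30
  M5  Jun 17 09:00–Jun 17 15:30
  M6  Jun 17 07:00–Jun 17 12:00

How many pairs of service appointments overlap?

2

Check each pair: they overlap iff neither finishes before the other starts.
Sorted by start: M1, M2, M3, M4, M6, M5.
M2 starts after M1 ends, so nothing later overlaps M1 either.
M3 starts before M2 ends → M2 and M3 overlap.
M4 starts after M2 ends, so nothing later overlaps M2 either.
M4 starts after M3 ends, so nothing later overlaps M3 either.
M6 starts after M4 ends, so nothing later overlaps M4 either.
M5 starts before M6 ends → M6 and M5 overlap.
Overlapping pairs: M2 & M3, M5 & M6 — 2 in total.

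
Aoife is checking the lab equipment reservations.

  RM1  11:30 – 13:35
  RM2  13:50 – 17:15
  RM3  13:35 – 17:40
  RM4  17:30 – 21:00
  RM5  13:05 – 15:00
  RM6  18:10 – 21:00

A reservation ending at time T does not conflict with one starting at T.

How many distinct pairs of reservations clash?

6

Sorted by start: RM1, RM5, RM3, RM2, RM4, RM6.
RM5 starts before RM1 ends → RM1 and RM5 overlap.
RM3 starts exactly when RM1 ends (back-to-back, no overlap), so nothing later overlaps RM1 either.
RM3 starts before RM5 ends → RM5 and RM3 overlap.
RM2 starts before RM5 ends → RM5 and RM2 overlap.
RM4 starts after RM5 ends, so nothing later overlaps RM5 either.
RM2 starts before RM3 ends → RM3 and RM2 overlap.
RM4 starts before RM3 ends → RM3 and RM4 overlap.
RM6 starts after RM3 ends.
RM4 starts after RM2 ends, so nothing later overlaps RM2 either.
RM6 starts before RM4 ends → RM4 and RM6 overlap.
Overlapping pairs: RM1 & RM5, RM2 & RM3, RM2 & RM5, RM3 & RM4, RM3 & RM5, RM4 & RM6 — 6 in total.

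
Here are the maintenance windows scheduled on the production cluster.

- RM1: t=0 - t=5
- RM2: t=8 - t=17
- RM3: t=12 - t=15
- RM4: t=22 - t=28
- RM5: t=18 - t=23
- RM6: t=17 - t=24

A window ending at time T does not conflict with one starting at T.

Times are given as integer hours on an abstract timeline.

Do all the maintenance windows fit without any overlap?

Sorted by start: RM1, RM2, RM3, RM6, RM5, RM4.
RM2 starts after RM1 ends — done with RM1.
RM3 starts before RM2 ends → RM2 and RM3 overlap.
That's a conflict, so the schedule is not conflict-free.

No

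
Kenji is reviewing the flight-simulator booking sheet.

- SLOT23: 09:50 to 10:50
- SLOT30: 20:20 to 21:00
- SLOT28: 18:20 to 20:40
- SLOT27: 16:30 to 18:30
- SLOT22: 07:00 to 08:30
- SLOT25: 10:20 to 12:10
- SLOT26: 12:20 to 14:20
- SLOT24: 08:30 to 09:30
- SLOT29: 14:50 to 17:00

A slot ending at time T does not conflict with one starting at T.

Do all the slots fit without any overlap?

No

Check each pair: they overlap iff neither finishes before the other starts.
Sorted by start: SLOT22, SLOT24, SLOT23, SLOT25, SLOT26, SLOT29, SLOT27, SLOT28, SLOT30.
SLOT24 starts exactly when SLOT22 ends (back-to-back, no overlap), so SLOT22 has no further overlaps.
SLOT23 starts after SLOT24 ends, so SLOT24 has no further overlaps.
SLOT25 starts before SLOT23 ends → SLOT23 and SLOT25 overlap.
That's a conflict, so the schedule is not conflict-free.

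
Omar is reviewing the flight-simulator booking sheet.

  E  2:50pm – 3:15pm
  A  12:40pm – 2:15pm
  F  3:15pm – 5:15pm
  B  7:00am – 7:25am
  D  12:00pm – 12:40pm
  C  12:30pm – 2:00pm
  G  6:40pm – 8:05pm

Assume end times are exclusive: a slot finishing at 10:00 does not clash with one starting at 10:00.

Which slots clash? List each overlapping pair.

A & C, C & D

Sorted by start: B, D, C, A, E, F, G.
D starts after B ends, so B has no further overlaps.
C starts before D ends → D and C overlap.
A starts exactly when D ends (back-to-back, no overlap), so D has no further overlaps.
A starts before C ends → C and A overlap.
E starts after C ends, so C has no further overlaps.
E starts after A ends, so A has no further overlaps.
F starts exactly when E ends (back-to-back, no overlap), so E has no further overlaps.
G starts after F ends.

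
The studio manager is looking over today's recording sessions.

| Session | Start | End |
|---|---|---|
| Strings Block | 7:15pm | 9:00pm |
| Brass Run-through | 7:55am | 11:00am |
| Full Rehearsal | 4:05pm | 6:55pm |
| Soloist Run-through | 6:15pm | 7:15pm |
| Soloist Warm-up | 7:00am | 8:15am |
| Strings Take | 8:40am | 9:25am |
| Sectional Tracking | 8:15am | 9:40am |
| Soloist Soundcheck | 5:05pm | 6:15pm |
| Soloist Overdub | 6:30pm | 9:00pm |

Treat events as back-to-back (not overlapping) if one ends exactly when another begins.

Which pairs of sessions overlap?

Brass Run-through & Sectional Tracking, Brass Run-through & Soloist Warm-up, Brass Run-through & Strings Take, Full Rehearsal & Soloist Overdub, Full Rehearsal & Soloist Run-through, Full Rehearsal & Soloist Soundcheck, Sectional Tracking & Strings Take, Soloist Overdub & Soloist Run-through, Soloist Overdub & Strings Block

Sorted by start: Soloist Warm-up, Brass Run-through, Sectional Tracking, Strings Take, Full Rehearsal, Soloist Soundcheck, Soloist Run-through, Soloist Overdub, Strings Block.
Brass Run-through starts before Soloist Warm-up ends → Soloist Warm-up and Brass Run-through overlap.
Sectional Tracking starts exactly when Soloist Warm-up ends (back-to-back, no overlap), so Soloist Warm-up has no further overlaps.
Sectional Tracking starts before Brass Run-through ends → Brass Run-through and Sectional Tracking overlap.
Strings Take starts before Brass Run-through ends → Brass Run-through and Strings Take overlap.
Full Rehearsal starts after Brass Run-through ends, so Brass Run-through has no further overlaps.
Strings Take starts before Sectional Tracking ends → Sectional Tracking and Strings Take overlap.
Full Rehearsal starts after Sectional Tracking ends, so Sectional Tracking has no further overlaps.
Full Rehearsal starts after Strings Take ends, so Strings Take has no further overlaps.
Soloist Soundcheck starts before Full Rehearsal ends → Full Rehearsal and Soloist Soundcheck overlap.
Soloist Run-through starts before Full Rehearsal ends → Full Rehearsal and Soloist Run-through overlap.
Soloist Overdub starts before Full Rehearsal ends → Full Rehearsal and Soloist Overdub overlap.
Strings Block starts after Full Rehearsal ends.
Soloist Run-through starts exactly when Soloist Soundcheck ends (back-to-back, no overlap), so Soloist Soundcheck has no further overlaps.
Soloist Overdub starts before Soloist Run-through ends → Soloist Run-through and Soloist Overdub overlap.
Strings Block starts exactly when Soloist Run-through ends (back-to-back, no overlap).
Strings Block starts before Soloist Overdub ends → Soloist Overdub and Strings Block overlap.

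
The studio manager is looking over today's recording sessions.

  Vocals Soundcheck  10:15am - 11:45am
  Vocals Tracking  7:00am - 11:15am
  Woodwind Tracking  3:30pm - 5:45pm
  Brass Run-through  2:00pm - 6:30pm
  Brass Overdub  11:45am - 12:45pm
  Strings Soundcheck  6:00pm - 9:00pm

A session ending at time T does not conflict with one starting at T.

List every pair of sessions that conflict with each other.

Check each pair: they overlap iff neither finishes before the other starts.
Sorted by start: Vocals Tracking, Vocals Soundcheck, Brass Overdub, Brass Run-through, Woodwind Tracking, Strings Soundcheck.
Vocals Soundcheck starts before Vocals Tracking ends → Vocals Tracking and Vocals Soundcheck overlap.
Brass Overdub starts after Vocals Tracking ends, so Vocals Tracking has no further overlaps.
Brass Overdub starts exactly when Vocals Soundcheck ends (back-to-back, no overlap), so Vocals Soundcheck has no further overlaps.
Brass Run-through starts after Brass Overdub ends, so Brass Overdub has no further overlaps.
Woodwind Tracking starts before Brass Run-through ends → Brass Run-through and Woodwind Tracking overlap.
Strings Soundcheck starts before Brass Run-through ends → Brass Run-through and Strings Soundcheck overlap.
Strings Soundcheck starts after Woodwind Tracking ends.

Brass Run-through & Strings Soundcheck, Brass Run-through & Woodwind Tracking, Vocals Soundcheck & Vocals Tracking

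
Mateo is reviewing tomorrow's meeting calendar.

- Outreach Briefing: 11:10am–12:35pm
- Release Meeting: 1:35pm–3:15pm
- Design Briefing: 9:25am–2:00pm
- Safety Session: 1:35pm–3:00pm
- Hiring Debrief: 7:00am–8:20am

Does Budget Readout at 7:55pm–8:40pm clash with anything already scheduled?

Hiring Debrief: ends 8:20am at or before Budget Readout starts 7:55pm → clear.
Design Briefing: ends 2:00pm at or before Budget Readout starts 7:55pm → clear.
Outreach Briefing: ends 12:35pm at or before Budget Readout starts 7:55pm → clear.
Release Meeting: ends 3:15pm at or before Budget Readout starts 7:55pm → clear.
Safety Session: ends 3:00pm at or before Budget Readout starts 7:55pm → clear.

No — it doesn't clash with anything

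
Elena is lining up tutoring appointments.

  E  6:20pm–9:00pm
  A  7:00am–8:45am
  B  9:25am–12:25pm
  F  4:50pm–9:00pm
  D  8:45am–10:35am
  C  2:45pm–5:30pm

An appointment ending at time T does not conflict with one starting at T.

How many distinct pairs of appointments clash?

3

Check each pair: they overlap iff neither finishes before the other starts.
Sorted by start: A, D, B, C, F, E.
D starts exactly when A ends (back-to-back, no overlap); A is clear from here.
B starts before D ends → D and B overlap.
C starts after D ends; D is clear from here.
C starts after B ends; B is clear from here.
F starts before C ends → C and F overlap.
E starts after C ends.
E starts before F ends → F and E overlap.
Overlapping pairs: B & D, C & F, E & F — 3 in total.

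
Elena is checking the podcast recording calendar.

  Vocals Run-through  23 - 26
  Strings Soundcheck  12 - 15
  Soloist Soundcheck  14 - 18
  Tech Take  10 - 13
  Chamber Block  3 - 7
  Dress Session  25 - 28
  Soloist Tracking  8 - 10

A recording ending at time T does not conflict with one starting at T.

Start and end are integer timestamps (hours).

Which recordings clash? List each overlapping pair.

Dress Session & Vocals Run-through, Soloist Soundcheck & Strings Soundcheck, Strings Soundcheck & Tech Take

Sorted by start: Chamber Block, Soloist Tracking, Tech Take, Strings Soundcheck, Soloist Soundcheck, Vocals Run-through, Dress Session.
Soloist Tracking starts after Chamber Block ends; Chamber Block is clear from here.
Tech Take starts exactly when Soloist Tracking ends (back-to-back, no overlap); Soloist Tracking is clear from here.
Strings Soundcheck starts before Tech Take ends → Tech Take and Strings Soundcheck overlap.
Soloist Soundcheck starts after Tech Take ends; Tech Take is clear from here.
Soloist Soundcheck starts before Strings Soundcheck ends → Strings Soundcheck and Soloist Soundcheck overlap.
Vocals Run-through starts after Strings Soundcheck ends; Strings Soundcheck is clear from here.
Vocals Run-through starts after Soloist Soundcheck ends; Soloist Soundcheck is clear from here.
Dress Session starts before Vocals Run-through ends → Vocals Run-through and Dress Session overlap.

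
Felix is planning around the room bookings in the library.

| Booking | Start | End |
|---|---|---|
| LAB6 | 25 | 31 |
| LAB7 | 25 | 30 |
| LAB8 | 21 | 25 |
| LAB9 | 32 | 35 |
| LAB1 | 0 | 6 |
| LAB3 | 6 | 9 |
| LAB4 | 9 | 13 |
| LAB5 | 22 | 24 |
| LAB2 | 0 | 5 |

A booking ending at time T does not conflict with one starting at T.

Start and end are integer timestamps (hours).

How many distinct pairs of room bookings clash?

3

Sorted by start: LAB1, LAB2, LAB3, LAB4, LAB8, LAB5, LAB6, LAB7, LAB9.
LAB2 starts before LAB1 ends → LAB1 and LAB2 overlap.
LAB3 starts exactly when LAB1 ends (back-to-back, no overlap) — done with LAB1.
LAB3 starts after LAB2 ends — done with LAB2.
LAB4 starts exactly when LAB3 ends (back-to-back, no overlap) — done with LAB3.
LAB8 starts after LAB4 ends — done with LAB4.
LAB5 starts before LAB8 ends → LAB8 and LAB5 overlap.
LAB6 starts exactly when LAB8 ends (back-to-back, no overlap) — done with LAB8.
LAB6 starts after LAB5 ends — done with LAB5.
LAB7 starts before LAB6 ends → LAB6 and LAB7 overlap.
LAB9 starts after LAB6 ends.
LAB9 starts after LAB7 ends.
Overlapping pairs: LAB1 & LAB2, LAB5 & LAB8, LAB6 & LAB7 — 3 in total.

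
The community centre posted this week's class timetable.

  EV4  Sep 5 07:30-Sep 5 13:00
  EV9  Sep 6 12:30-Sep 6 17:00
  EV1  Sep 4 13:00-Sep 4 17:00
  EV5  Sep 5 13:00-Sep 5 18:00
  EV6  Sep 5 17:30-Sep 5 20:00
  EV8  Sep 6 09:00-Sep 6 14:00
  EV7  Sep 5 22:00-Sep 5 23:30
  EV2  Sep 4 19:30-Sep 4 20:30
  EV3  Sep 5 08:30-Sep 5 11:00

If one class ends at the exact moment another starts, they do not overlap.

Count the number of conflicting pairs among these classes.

3

Check each pair: they overlap iff neither finishes before the other starts.
Sorted by start: EV1, EV2, EV4, EV3, EV5, EV6, EV7, EV8, EV9.
EV2 starts after EV1 ends; EV1 is clear from here.
EV4 starts after EV2 ends; EV2 is clear from here.
EV3 starts before EV4 ends → EV4 and EV3 overlap.
EV5 starts exactly when EV4 ends (back-to-back, no overlap); EV4 is clear from here.
EV5 starts after EV3 ends; EV3 is clear from here.
EV6 starts before EV5 ends → EV5 and EV6 overlap.
EV7 starts after EV5 ends; EV5 is clear from here.
EV7 starts after EV6 ends; EV6 is clear from here.
EV8 starts after EV7 ends; EV7 is clear from here.
EV9 starts before EV8 ends → EV8 and EV9 overlap.
Overlapping pairs: EV3 & EV4, EV5 & EV6, EV8 & EV9 — 3 in total.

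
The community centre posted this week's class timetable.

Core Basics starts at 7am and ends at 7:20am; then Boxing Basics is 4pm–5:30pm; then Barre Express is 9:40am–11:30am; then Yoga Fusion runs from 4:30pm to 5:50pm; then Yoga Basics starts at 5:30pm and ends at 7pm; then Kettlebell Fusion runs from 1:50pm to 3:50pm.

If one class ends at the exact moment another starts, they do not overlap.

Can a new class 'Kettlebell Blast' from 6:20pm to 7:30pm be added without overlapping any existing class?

No — it overlaps Yoga Basics

Core Basics: ends 7:20am at or before Kettlebell Blast starts 6:20pm → clear.
Barre Express: ends 11:30am at or before Kettlebell Blast starts 6:20pm → clear.
Kettlebell Fusion: ends 3:50pm at or before Kettlebell Blast starts 6:20pm → clear.
Boxing Basics: ends 5:30pm at or before Kettlebell Blast starts 6:20pm → clear.
Yoga Fusion: ends 5:50pm at or before Kettlebell Blast starts 6:20pm → clear.
Yoga Basics: starts 5:30pm before Kettlebell Blast ends 7:30pm, and ends 7pm after Kettlebell Blast starts 6:20pm → overlap.
Kettlebell Blast overlaps Yoga Basics.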